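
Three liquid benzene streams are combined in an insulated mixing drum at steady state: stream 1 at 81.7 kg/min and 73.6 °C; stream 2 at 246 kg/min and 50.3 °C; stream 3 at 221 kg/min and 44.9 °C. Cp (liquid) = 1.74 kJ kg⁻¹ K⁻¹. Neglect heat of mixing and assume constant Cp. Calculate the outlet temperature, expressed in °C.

Adiabatic, steady state ⇒ Σ ṁᵢCp,ᵢ(T_out − Tᵢ) = 0
Σ ṁᵢCp,ᵢTᵢ = 81.7×1.74×73.6 + 246×1.74×50.3 + 221×1.74×44.9 = 49259
Σ ṁᵢCp,ᵢ = 81.7×1.74 + 246×1.74 + 221×1.74 = 954.74
T_out = 49259 / 954.74 = 51.594 °C

T_out = 51.6 °C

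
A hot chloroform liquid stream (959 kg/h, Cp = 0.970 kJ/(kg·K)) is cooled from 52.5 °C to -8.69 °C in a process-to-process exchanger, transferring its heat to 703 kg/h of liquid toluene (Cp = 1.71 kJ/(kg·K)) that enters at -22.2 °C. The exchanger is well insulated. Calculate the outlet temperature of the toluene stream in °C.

T_c,out = 25.1 °C

Heat released by hot stream: Q = 959 × 0.970 × (52.5 − -8.69) = 56921 kJ/h
Energy balance on cold side (adiabatic exchanger): Q = ṁ_c·Cp_c·(T_c,out − T_c,in)
T_c,out = -22.2 + 56921/(703 × 1.71) = 25.15 °C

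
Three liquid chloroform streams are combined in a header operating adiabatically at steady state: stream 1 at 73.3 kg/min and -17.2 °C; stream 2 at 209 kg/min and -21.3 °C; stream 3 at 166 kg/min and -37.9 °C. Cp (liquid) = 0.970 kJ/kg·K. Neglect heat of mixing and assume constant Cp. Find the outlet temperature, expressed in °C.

T_out = -26.8 °C

No heat crosses the boundary, so H_out = H_in.
T_out = Σ ṁᵢCp,ᵢTᵢ / Σ ṁᵢCp,ᵢ
      = -11644 / 434.85 = -26.776 °C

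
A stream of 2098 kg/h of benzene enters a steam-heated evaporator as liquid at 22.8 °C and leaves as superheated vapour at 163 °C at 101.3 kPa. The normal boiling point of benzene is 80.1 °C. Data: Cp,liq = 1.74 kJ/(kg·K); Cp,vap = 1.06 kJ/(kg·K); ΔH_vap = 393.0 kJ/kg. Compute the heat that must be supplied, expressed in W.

liquid 22.8→80.1 °C: 99.702 kJ/kg
vaporisation at 80.1 °C: 393 kJ/kg
vapour 80.1→163 °C: 87.874 kJ/kg
Δh = 99.702 + 393 + 87.874 = 580.58 kJ/kg
Q = ṁ·Δh = 2098 kg/h × 580.58 kJ/kg = 1.218e+06 kJ/h
|Q| = 338.35 kW = 338350 W

Q = 338000 W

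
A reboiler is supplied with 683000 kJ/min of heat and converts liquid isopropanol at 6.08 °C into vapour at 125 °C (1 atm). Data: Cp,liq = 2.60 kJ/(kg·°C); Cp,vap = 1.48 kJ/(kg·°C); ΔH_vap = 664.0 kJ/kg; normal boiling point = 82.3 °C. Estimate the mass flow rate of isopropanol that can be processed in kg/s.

Δh = 2.60×(82.3−6.08) + 664.0 + 1.48×(125−82.3) = 925.37 kJ/kg
Q = 683000 kJ/min = 11383 kJ/s = 11383 kJ/s
ṁ = Q/Δh = 11383 / 925.37 = 12.301 kg/s

ṁ = 12.3 kg/s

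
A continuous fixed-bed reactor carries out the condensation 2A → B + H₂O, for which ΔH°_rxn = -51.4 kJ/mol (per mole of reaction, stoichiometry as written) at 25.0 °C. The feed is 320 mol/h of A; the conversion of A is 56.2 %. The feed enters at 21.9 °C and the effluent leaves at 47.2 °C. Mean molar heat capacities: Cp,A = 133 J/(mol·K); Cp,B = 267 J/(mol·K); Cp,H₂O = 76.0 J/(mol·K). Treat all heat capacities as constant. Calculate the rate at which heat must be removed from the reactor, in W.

Extent of reaction ξ = 0.562 × 320 / 2 = 89.92 mol/h
Reaction term: ξ·ΔH°_rxn = 89.92 × -51.4 = -4621.9 kJ/h
Sensible, feed 21.9→25 °C: 131.94 kJ/h
Outlet flows (mol/h): A 140.16, B 89.92, H₂O 89.92
Sensible, products 25→47.2 °C: 1098.5 kJ/h
Q = ΔH = -3391.4 kJ/h = -0.94206 kW
Heat removed = 942.06 W

Q_out = 942 W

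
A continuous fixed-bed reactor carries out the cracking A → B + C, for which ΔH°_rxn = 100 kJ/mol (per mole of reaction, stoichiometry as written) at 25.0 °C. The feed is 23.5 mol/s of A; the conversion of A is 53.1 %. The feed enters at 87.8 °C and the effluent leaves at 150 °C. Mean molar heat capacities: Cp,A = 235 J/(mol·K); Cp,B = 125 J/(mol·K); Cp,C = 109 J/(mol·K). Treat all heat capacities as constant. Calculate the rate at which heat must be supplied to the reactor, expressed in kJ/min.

Q_in = 95400 kJ/min

Extent of reaction ξ = 0.531 × 23.5 = 12.479 mol/s
Reaction term: ξ·ΔH°_rxn = 12.479 × 100 = 1247.9 kJ/s
Sensible, feed 87.8→25 °C: -346.81 kJ/s
Outlet flows (mol/s): A 11.021, B 12.479, C 12.479
Sensible, products 25→150 °C: 688.75 kJ/s
Q = ΔH = 1589.8 kJ/s = 1589.8 kW
Heat supplied = 95387 kJ/min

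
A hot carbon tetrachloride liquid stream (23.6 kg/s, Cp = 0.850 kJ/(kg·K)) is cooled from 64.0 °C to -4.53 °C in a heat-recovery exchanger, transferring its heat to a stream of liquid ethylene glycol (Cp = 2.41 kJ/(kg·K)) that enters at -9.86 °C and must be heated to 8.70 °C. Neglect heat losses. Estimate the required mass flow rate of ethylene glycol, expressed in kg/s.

ṁ_c = 30.7 kg/s

Heat released by hot stream: Q = 23.6 × 0.850 × (64.0 − -4.53) = 1374.7 kJ/s
Energy balance on cold side (adiabatic exchanger): Q = ṁ_c·Cp_c·(T_c,out − T_c,in)
ṁ_c = 1374.7 / [2.41 × (8.70 − -9.86)] = 30.734 kg/s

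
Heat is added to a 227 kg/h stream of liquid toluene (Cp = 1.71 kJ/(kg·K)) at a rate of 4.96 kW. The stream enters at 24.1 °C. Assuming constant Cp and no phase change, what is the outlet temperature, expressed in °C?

T_out = 70.1 °C

Q = 4.96 kW = 17856 kJ/h
ΔT = Q/(ṁ·Cp) = 17856/(227×1.71) = 46 K
T_out = 24.1 + 46 = 70.1 °C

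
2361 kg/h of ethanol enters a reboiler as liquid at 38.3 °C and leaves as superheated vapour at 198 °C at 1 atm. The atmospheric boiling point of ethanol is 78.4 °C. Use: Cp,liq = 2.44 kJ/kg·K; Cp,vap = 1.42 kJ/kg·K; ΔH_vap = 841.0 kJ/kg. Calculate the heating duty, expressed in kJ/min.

Q = 43600 kJ/min

liquid 38.3→78.4 °C: 97.844 kJ/kg
vaporisation at 78.4 °C: 841 kJ/kg
vapour 78.4→198 °C: 169.83 kJ/kg
Δh = 97.844 + 841 + 169.83 = 1108.7 kJ/kg
Q = ṁ·Δh = 2361 kg/h × 1108.7 kJ/kg = 2.6176e+06 kJ/h
|Q| = 727.11 kW = 43626 kJ/min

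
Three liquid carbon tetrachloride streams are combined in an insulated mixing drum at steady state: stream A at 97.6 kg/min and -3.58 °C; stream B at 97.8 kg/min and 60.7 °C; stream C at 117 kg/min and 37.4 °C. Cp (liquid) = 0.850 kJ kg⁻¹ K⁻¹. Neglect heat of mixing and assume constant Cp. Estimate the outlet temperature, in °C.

T_out = 31.9 °C

Energy balance with Q = 0: Σ ṁᵢCp,ᵢ(T_out − Tᵢ) = 0
T_out = Σ ṁᵢCp,ᵢTᵢ / Σ ṁᵢCp,ᵢ
      = 8468.4 / 265.54 = 31.891 °C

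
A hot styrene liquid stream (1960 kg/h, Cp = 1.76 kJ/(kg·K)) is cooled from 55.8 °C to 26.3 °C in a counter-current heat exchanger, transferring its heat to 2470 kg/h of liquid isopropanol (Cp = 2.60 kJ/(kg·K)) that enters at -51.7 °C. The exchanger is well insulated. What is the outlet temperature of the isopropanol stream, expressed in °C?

Heat released by hot stream: Q = 1960 × 1.76 × (55.8 − 26.3) = 101760 kJ/h
Energy balance on cold side (adiabatic exchanger): Q = ṁ_c·Cp_c·(T_c,out − T_c,in)
T_c,out = -51.7 + 101760/(2470 × 2.60) = -35.854 °C

T_c,out = -35.9 °C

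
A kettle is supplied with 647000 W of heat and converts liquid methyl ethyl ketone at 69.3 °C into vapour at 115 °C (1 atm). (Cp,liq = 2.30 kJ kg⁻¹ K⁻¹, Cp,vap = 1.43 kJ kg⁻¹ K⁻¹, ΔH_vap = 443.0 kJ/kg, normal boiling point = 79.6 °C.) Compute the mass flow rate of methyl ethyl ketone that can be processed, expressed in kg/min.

Δh = 2.30×(79.6−69.3) + 443.0 + 1.43×(115−79.6) = 517.31 kJ/kg
Q = 647000 W = 647 kJ/s = 38820 kJ/min
ṁ = Q/Δh = 38820 / 517.31 = 75.042 kg/min

ṁ = 75.0 kg/min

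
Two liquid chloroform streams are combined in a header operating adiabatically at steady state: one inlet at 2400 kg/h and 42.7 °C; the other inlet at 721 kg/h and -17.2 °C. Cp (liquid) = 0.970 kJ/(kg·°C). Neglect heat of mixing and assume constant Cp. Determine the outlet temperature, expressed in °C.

T_out = 28.9 °C

No heat crosses the boundary, so H_out = H_in.
Σ ṁᵢCp,ᵢTᵢ = 2400×0.970×42.7 + 721×0.970×-17.2 = 87376
Σ ṁᵢCp,ᵢ = 2400×0.970 + 721×0.970 = 3027.4
T_out = 87376 / 3027.4 = 28.862 °C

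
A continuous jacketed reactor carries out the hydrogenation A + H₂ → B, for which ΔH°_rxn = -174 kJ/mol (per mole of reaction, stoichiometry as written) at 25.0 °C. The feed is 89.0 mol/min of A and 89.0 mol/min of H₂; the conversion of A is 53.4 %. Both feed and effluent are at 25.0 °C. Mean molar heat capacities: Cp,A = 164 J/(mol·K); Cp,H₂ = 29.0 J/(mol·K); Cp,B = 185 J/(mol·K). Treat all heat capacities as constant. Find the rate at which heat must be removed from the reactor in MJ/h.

Extent of reaction ξ = 0.534 × 89.0 = 47.526 mol/min
Reaction term: ξ·ΔH°_rxn = 47.526 × -174 = -8269.5 kJ/min
Q = ΔH = -8269.5 kJ/min = -137.83 kW
Heat removed = 496.17 MJ/h

Q_out = 496 MJ/h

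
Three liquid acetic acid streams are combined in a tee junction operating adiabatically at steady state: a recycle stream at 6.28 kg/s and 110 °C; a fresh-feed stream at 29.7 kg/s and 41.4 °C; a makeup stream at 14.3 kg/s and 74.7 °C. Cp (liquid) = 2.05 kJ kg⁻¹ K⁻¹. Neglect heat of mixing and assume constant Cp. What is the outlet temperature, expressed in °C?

T_out = 59.4 °C

Energy balance with Q = 0: Σ ṁᵢCp,ᵢ(T_out − Tᵢ) = 0
T_out = Σ ṁᵢCp,ᵢTᵢ / Σ ṁᵢCp,ᵢ
      = 6126.6 / 103.07 = 59.439 °C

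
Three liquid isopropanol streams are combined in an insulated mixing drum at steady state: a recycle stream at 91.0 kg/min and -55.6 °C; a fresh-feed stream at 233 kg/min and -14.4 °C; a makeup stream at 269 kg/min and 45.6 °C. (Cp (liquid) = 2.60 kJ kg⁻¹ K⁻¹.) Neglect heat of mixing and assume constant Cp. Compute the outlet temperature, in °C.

T_out = 6.50 °C

Adiabatic, steady state ⇒ Σ ṁᵢCp,ᵢ(T_out − Tᵢ) = 0
T_out = Σ ṁᵢCp,ᵢTᵢ / Σ ṁᵢCp,ᵢ
      = 10014 / 1541.8 = 6.4951 °C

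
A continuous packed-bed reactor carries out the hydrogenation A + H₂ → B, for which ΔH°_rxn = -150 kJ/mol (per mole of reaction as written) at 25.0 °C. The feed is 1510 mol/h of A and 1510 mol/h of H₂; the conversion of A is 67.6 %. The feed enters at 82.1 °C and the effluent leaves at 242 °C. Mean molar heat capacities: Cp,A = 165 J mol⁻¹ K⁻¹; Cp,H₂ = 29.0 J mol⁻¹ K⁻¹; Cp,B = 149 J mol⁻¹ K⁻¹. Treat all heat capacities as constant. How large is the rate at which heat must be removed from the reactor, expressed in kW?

Q_out = 32.3 kW

Extent of reaction ξ = 0.676 × 1510 = 1020.8 mol/h
Reaction term: ξ·ΔH°_rxn = 1020.8 × -150 = -153110 kJ/h
Sensible, feed 82.1→25 °C: -16727 kJ/h
Outlet flows (mol/h): A 489.24, H₂ 489.24, B 1020.8
Sensible, products 25→242 °C: 53600 kJ/h
Q = ΔH = -116240 kJ/h = -32.289 kW
Heat removed = 32.289 kW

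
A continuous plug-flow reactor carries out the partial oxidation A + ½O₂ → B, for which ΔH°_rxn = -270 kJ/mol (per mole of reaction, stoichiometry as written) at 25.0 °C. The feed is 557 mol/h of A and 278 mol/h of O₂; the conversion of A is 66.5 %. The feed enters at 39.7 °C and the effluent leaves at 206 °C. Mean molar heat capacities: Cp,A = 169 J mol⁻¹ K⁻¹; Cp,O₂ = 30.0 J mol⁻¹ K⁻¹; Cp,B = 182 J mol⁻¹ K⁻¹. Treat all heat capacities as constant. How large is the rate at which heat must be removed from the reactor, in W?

Extent of reaction ξ = 0.665 × 557 = 370.41 mol/h
Reaction term: ξ·ΔH°_rxn = 370.41 × -270 = -100010 kJ/h
Sensible, feed 39.7→25 °C: -1506.4 kJ/h
Outlet flows (mol/h): A 186.59, O₂ 92.797, B 370.41
Sensible, products 25→206 °C: 18414 kJ/h
Q = ΔH = -83102 kJ/h = -23.084 kW
Heat removed = 23084 W

Q_out = 23100 W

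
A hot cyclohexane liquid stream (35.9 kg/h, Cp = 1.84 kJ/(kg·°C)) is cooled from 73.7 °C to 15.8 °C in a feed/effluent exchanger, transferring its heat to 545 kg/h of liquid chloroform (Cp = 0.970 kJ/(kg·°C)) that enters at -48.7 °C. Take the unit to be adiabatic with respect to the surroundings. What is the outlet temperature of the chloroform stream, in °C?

T_c,out = -41.5 °C

Heat released by hot stream: Q = 35.9 × 1.84 × (73.7 − 15.8) = 3824.6 kJ/h
Energy balance on cold side (adiabatic exchanger): Q = ṁ_c·Cp_c·(T_c,out − T_c,in)
T_c,out = -48.7 + 3824.6/(545 × 0.970) = -41.465 °C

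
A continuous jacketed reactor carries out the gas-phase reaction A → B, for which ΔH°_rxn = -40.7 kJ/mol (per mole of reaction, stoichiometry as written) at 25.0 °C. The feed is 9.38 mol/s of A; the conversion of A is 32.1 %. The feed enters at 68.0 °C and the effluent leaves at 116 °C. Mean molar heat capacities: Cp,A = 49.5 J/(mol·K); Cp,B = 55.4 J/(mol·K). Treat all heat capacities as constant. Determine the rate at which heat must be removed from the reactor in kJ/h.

Q_out = 355000 kJ/h

Extent of reaction ξ = 0.321 × 9.38 = 3.011 mol/s
Reaction term: ξ·ΔH°_rxn = 3.011 × -40.7 = -122.55 kJ/s
Sensible, feed 68.0→25 °C: -19.965 kJ/s
Outlet flows (mol/s): A 6.369, B 3.011
Sensible, products 25→116 °C: 43.869 kJ/s
Q = ΔH = -98.643 kJ/s = -98.643 kW
Heat removed = 355120 kJ/h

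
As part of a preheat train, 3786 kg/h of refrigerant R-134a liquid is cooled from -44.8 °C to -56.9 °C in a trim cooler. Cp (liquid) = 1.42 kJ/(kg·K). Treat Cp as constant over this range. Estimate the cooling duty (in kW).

Q_c = 18.1 kW

Q = ṁ·Cp·ΔT = 3786 × 1.42 × (-56.9 − -44.8) = -65051 kJ/h
Converting: 65051 / 3600 s = 18.07 kW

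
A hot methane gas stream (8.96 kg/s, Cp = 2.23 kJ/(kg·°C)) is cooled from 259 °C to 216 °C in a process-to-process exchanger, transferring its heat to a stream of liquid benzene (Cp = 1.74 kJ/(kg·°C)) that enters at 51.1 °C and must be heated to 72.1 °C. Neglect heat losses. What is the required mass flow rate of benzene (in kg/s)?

Heat released by hot stream: Q = 8.96 × 2.23 × (259 − 216) = 859.17 kJ/s
Energy balance on cold side (adiabatic exchanger): Q = ṁ_c·Cp_c·(T_c,out − T_c,in)
ṁ_c = 859.17 / [1.74 × (72.1 − 51.1)] = 23.513 kg/s

ṁ_c = 23.5 kg/s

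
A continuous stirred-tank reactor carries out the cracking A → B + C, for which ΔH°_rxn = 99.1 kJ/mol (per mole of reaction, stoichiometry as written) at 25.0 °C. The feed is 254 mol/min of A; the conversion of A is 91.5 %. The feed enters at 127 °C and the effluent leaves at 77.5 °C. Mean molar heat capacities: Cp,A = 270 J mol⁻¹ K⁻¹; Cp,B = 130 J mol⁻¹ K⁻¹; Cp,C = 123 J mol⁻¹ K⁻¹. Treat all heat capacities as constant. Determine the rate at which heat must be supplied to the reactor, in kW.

Extent of reaction ξ = 0.915 × 254 = 232.41 mol/min
Reaction term: ξ·ΔH°_rxn = 232.41 × 99.1 = 23032 kJ/min
Sensible, feed 127→25 °C: -6995.2 kJ/min
Outlet flows (mol/min): A 21.59, B 232.41, C 232.41
Sensible, products 25→77.5 °C: 3393 kJ/min
Q = ΔH = 19430 kJ/min = 323.83 kW
Heat supplied = 323.83 kW

Q_in = 324 kW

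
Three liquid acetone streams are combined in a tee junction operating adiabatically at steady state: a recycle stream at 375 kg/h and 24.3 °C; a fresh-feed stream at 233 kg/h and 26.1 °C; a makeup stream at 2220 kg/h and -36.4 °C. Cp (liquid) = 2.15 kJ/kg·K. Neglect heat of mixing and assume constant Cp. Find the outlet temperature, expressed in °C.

T_out = -23.2 °C

Energy balance with Q = 0: Σ ṁᵢCp,ᵢ(T_out − Tᵢ) = 0
Σ ṁᵢCp,ᵢTᵢ = 375×2.15×24.3 + 233×2.15×26.1 + 2220×2.15×-36.4 = -141070
Σ ṁᵢCp,ᵢ = 375×2.15 + 233×2.15 + 2220×2.15 = 6080.2
T_out = -141070 / 6080.2 = -23.202 °C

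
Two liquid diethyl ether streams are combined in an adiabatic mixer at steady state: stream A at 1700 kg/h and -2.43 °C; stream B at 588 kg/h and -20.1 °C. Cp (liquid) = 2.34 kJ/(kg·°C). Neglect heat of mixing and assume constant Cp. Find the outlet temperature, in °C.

Energy balance with Q = 0: Σ ṁᵢCp,ᵢ(T_out − Tᵢ) = 0
Σ ṁᵢCp,ᵢTᵢ = 1700×2.34×-2.43 + 588×2.34×-20.1 = -37323
Σ ṁᵢCp,ᵢ = 1700×2.34 + 588×2.34 = 5353.9
T_out = -37323 / 5353.9 = -6.9711 °C

T_out = -6.97 °C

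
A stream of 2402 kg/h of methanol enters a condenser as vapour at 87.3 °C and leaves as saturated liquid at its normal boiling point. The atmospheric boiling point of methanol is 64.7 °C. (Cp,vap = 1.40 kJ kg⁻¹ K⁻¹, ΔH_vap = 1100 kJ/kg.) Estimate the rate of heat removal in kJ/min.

vapour 87.3→64.7 °C: -31.64 kJ/kg
condensation at 64.7 °C: -1100 kJ/kg
Δh = -31.64 + -1100 = -1131.6 kJ/kg
Q = ṁ·Δh = 2402 kg/h × -1131.6 kJ/kg = -2.7182e+06 kJ/h
|Q| = 755.06 kW = 45303 kJ/min

Q_c = 45300 kJ/min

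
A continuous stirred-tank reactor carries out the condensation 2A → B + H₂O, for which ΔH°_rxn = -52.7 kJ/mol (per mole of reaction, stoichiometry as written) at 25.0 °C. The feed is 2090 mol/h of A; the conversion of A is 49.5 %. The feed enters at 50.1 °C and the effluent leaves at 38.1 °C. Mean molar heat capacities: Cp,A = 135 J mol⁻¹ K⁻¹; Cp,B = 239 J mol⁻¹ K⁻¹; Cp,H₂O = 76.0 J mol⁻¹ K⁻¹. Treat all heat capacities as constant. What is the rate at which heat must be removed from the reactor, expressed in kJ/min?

Extent of reaction ξ = 0.495 × 2090 / 2 = 517.27 mol/h
Reaction term: ξ·ΔH°_rxn = 517.27 × -52.7 = -27260 kJ/h
Sensible, feed 50.1→25 °C: -7082 kJ/h
Outlet flows (mol/h): A 1055.5, B 517.27, H₂O 517.27
Sensible, products 25→38.1 °C: 4001.1 kJ/h
Q = ΔH = -30341 kJ/h = -8.4281 kW
Heat removed = 505.69 kJ/min

Q_out = 506 kJ/min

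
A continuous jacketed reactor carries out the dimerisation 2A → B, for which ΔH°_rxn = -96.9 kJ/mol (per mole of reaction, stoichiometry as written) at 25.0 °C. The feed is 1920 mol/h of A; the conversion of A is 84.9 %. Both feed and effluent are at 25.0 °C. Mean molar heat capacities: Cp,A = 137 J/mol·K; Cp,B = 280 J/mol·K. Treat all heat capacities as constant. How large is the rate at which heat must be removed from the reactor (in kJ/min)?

Q_out = 1320 kJ/min

Extent of reaction ξ = 0.849 × 1920 / 2 = 815.04 mol/h
Reaction term: ξ·ΔH°_rxn = 815.04 × -96.9 = -78977 kJ/h
Q = ΔH = -78977 kJ/h = -21.938 kW
Heat removed = 1316.3 kJ/min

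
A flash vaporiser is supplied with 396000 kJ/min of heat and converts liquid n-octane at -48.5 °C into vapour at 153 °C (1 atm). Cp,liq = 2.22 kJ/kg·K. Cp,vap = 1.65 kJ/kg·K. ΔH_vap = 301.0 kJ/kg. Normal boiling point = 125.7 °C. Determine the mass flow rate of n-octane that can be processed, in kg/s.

ṁ = 9.01 kg/s

Δh = 2.22×(125.7−-48.5) + 301.0 + 1.65×(153−125.7) = 732.77 kJ/kg
Q = 396000 kJ/min = 6600 kJ/s = 6600 kJ/s
ṁ = Q/Δh = 6600 / 732.77 = 9.0069 kg/s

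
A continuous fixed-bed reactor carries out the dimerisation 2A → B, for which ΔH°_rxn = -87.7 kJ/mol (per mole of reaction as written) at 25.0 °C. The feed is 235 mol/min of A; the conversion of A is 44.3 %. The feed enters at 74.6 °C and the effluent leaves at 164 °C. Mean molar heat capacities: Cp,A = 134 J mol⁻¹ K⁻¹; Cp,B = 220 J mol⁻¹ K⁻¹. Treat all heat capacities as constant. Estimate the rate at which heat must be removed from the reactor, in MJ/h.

Extent of reaction ξ = 0.443 × 235 / 2 = 52.053 mol/min
Reaction term: ξ·ΔH°_rxn = 52.053 × -87.7 = -4565 kJ/min
Sensible, feed 74.6→25 °C: -1561.9 kJ/min
Outlet flows (mol/min): A 130.89, B 52.053
Sensible, products 25→164 °C: 4029.8 kJ/min
Q = ΔH = -2097.1 kJ/min = -34.952 kW
Heat removed = 125.83 MJ/h

Q_out = 126 MJ/h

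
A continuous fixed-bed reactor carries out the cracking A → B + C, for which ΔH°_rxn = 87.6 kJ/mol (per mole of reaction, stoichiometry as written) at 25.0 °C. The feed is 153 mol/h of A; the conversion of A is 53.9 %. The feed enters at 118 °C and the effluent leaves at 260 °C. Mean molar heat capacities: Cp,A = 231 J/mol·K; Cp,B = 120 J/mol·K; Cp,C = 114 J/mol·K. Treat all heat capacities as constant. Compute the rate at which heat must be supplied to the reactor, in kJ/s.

Extent of reaction ξ = 0.539 × 153 = 82.467 mol/h
Reaction term: ξ·ΔH°_rxn = 82.467 × 87.6 = 7224.1 kJ/h
Sensible, feed 118→25 °C: -3286.9 kJ/h
Outlet flows (mol/h): A 70.533, B 82.467, C 82.467
Sensible, products 25→260 °C: 8363.7 kJ/h
Q = ΔH = 12301 kJ/h = 3.4169 kW
Heat supplied = 3.4169 kJ/s

Q_in = 3.42 kJ/s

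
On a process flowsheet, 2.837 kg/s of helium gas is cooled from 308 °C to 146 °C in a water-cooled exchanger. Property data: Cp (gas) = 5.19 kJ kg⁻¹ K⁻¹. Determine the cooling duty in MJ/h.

Q = ṁ·Cp·ΔT = 2.837 × 5.19 × (146 − 308) = -2385.3 kJ/s
Cooling duty = 8587.1 MJ/h

Q_c = 8590 MJ/h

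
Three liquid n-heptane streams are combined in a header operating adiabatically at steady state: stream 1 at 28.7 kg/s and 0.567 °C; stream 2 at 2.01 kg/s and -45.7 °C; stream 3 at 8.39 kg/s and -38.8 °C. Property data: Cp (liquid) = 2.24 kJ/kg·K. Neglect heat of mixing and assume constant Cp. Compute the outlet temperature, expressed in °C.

Energy balance with Q = 0: Σ ṁᵢCp,ᵢ(T_out − Tᵢ) = 0
T_out = Σ ṁᵢCp,ᵢTᵢ / Σ ṁᵢCp,ᵢ
      = -898.5 / 87.584 = -10.259 °C

T_out = -10.3 °C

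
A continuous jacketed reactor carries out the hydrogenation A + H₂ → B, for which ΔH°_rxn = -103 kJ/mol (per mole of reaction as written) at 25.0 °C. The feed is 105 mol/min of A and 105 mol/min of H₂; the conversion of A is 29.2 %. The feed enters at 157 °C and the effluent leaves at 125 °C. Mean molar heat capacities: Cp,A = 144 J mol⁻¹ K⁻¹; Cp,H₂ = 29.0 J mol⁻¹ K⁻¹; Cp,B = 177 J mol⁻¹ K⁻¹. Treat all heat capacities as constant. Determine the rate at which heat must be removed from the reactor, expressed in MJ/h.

Q_out = 224 MJ/h

Extent of reaction ξ = 0.292 × 105 = 30.66 mol/min
Reaction term: ξ·ΔH°_rxn = 30.66 × -103 = -3158 kJ/min
Sensible, feed 157→25 °C: -2397.8 kJ/min
Outlet flows (mol/min): A 74.34, H₂ 74.34, B 30.66
Sensible, products 25→125 °C: 1828.8 kJ/min
Q = ΔH = -3727 kJ/min = -62.117 kW
Heat removed = 223.62 MJ/h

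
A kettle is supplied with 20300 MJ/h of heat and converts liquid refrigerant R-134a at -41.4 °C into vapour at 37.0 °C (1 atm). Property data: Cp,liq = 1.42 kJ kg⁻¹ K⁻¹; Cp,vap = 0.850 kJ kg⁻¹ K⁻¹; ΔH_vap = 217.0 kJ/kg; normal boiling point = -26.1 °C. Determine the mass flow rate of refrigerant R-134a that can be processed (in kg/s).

Δh = 1.42×(-26.1−-41.4) + 217.0 + 0.850×(37.0−-26.1) = 292.36 kJ/kg
Q = 20300 MJ/h = 5638.9 kJ/s = 5638.9 kJ/s
ṁ = Q/Δh = 5638.9 / 292.36 = 19.287 kg/s

ṁ = 19.3 kg/s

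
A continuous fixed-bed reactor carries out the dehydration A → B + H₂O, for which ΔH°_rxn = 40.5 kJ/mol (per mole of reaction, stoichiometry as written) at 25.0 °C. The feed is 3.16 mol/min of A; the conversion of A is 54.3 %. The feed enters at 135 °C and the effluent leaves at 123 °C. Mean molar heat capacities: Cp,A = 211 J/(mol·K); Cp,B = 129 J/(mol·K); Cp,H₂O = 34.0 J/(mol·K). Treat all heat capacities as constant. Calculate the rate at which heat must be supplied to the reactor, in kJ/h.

Extent of reaction ξ = 0.543 × 3.16 = 1.7159 mol/min
Reaction term: ξ·ΔH°_rxn = 1.7159 × 40.5 = 69.493 kJ/min
Sensible, feed 135→25 °C: -73.344 kJ/min
Outlet flows (mol/min): A 1.4441, B 1.7159, H₂O 1.7159
Sensible, products 25→123 °C: 57.271 kJ/min
Q = ΔH = 53.421 kJ/min = 0.89034 kW
Heat supplied = 3205.2 kJ/h

Q_in = 3210 kJ/h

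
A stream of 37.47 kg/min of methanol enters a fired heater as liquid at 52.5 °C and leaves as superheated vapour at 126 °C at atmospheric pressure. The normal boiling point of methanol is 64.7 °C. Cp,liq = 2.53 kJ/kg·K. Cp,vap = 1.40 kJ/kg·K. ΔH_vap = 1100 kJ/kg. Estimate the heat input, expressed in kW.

Q = 760 kW

liquid 52.5→64.7 °C: 30.866 kJ/kg
vaporisation at 64.7 °C: 1100 kJ/kg
vapour 64.7→126 °C: 85.82 kJ/kg
Δh = 30.866 + 1100 + 85.82 = 1216.7 kJ/kg
Q = ṁ·Δh = 37.47 kg/min × 1216.7 kJ/kg = 45589 kJ/min
|Q| = 759.82 kW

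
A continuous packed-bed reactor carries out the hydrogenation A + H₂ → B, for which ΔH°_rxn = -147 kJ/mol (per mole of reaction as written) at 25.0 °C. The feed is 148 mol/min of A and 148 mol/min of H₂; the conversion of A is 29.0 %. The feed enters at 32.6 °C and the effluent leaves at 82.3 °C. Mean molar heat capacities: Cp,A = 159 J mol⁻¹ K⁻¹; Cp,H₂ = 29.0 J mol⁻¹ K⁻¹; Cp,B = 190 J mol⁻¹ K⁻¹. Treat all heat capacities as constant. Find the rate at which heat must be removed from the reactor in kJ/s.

Q_out = 82.0 kJ/s

Extent of reaction ξ = 0.290 × 148 = 42.92 mol/min
Reaction term: ξ·ΔH°_rxn = 42.92 × -147 = -6309.2 kJ/min
Sensible, feed 32.6→25 °C: -211.46 kJ/min
Outlet flows (mol/min): A 105.08, H₂ 105.08, B 42.92
Sensible, products 25→82.3 °C: 1599.2 kJ/min
Q = ΔH = -4921.5 kJ/min = -82.024 kW
Heat removed = 82.024 kJ/s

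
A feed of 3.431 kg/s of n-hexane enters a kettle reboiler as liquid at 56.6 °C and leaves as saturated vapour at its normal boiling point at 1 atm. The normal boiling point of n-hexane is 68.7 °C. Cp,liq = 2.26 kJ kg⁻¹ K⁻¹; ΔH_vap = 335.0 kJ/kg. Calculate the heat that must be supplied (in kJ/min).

liquid 56.6→68.7 °C: 27.346 kJ/kg
vaporisation at 68.7 °C: 335 kJ/kg
Δh = 27.346 + 335 = 362.35 kJ/kg
Q = ṁ·Δh = 3.431 kg/s × 362.35 kJ/kg = 1243.2 kJ/s
|Q| = 1243.2 kW = 74593 kJ/min

Q = 74600 kJ/min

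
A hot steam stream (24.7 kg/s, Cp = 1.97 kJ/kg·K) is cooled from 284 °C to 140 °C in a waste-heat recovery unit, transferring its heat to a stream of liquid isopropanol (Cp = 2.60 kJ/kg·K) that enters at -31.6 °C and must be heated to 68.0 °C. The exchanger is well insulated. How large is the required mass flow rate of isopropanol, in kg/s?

ṁ_c = 27.1 kg/s

Heat released by hot stream: Q = 24.7 × 1.97 × (284 − 140) = 7006.9 kJ/s
Energy balance on cold side (adiabatic exchanger): Q = ṁ_c·Cp_c·(T_c,out − T_c,in)
ṁ_c = 7006.9 / [2.60 × (68.0 − -31.6)] = 27.058 kg/s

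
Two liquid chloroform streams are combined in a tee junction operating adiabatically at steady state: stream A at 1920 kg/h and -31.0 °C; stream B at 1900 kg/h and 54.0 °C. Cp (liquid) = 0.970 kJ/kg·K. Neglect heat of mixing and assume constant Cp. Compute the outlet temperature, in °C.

T_out = 11.3 °C

Energy balance with Q = 0: Σ ṁᵢCp,ᵢ(T_out − Tᵢ) = 0
Σ ṁᵢCp,ᵢTᵢ = 1920×0.970×-31.0 + 1900×0.970×54.0 = 41788
Σ ṁᵢCp,ᵢ = 1920×0.970 + 1900×0.970 = 3705.4
T_out = 41788 / 3705.4 = 11.277 °C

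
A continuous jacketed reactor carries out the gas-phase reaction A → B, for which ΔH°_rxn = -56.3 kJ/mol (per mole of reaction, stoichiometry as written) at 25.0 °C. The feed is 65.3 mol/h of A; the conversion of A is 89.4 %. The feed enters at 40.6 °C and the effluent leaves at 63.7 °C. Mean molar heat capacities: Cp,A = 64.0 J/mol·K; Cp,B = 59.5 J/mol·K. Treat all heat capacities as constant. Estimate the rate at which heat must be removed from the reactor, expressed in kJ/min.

Extent of reaction ξ = 0.894 × 65.3 = 58.378 mol/h
Reaction term: ξ·ΔH°_rxn = 58.378 × -56.3 = -3286.7 kJ/h
Sensible, feed 40.6→25 °C: -65.196 kJ/h
Outlet flows (mol/h): A 6.9218, B 58.378
Sensible, products 25→63.7 °C: 151.57 kJ/h
Q = ΔH = -3200.3 kJ/h = -0.88898 kW
Heat removed = 53.339 kJ/min

Q_out = 53.3 kJ/min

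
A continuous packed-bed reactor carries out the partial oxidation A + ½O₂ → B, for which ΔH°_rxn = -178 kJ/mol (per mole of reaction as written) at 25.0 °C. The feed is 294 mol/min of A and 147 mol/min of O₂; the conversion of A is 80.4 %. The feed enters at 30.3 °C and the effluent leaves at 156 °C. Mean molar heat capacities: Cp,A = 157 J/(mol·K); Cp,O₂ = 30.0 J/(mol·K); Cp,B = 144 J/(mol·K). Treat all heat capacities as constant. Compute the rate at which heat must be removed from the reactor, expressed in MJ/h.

Q_out = 2200 MJ/h

Extent of reaction ξ = 0.804 × 294 = 236.38 mol/min
Reaction term: ξ·ΔH°_rxn = 236.38 × -178 = -42075 kJ/min
Sensible, feed 30.3→25 °C: -268.01 kJ/min
Outlet flows (mol/min): A 57.624, O₂ 28.812, B 236.38
Sensible, products 25→156 °C: 5757.4 kJ/min
Q = ΔH = -36586 kJ/min = -609.76 kW
Heat removed = 2195.1 MJ/h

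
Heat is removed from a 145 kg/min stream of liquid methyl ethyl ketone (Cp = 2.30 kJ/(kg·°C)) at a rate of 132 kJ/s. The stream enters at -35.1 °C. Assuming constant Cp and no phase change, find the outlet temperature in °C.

T_out = -58.8 °C

Q = 132 kJ/s = 7920 kJ/min
ΔT = Q/(ṁ·Cp) = 7920/(145×2.30) = 23.748 K
T_out = -35.1 − 23.748 = -58.848 °C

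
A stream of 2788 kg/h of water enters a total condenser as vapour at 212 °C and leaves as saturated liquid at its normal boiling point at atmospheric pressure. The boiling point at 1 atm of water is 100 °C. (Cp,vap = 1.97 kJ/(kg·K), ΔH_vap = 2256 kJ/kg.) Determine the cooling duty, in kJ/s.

Q_c = 1920 kJ/s

vapour 212→100 °C: -220.64 kJ/kg
condensation at 100 °C: -2256 kJ/kg
Δh = -220.64 + -2256 = -2476.6 kJ/kg
Q = ṁ·Δh = 2788 kg/h × -2476.6 kJ/kg = -6.9049e+06 kJ/h
|Q| = 1918 kW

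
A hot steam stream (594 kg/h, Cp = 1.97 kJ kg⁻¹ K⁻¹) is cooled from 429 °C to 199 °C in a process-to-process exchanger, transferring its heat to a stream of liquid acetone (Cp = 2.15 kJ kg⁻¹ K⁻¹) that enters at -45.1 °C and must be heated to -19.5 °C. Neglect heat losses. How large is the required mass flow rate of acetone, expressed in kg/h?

ṁ_c = 4890 kg/h

Heat released by hot stream: Q = 594 × 1.97 × (429 − 199) = 269140 kJ/h
Energy balance on cold side (adiabatic exchanger): Q = ṁ_c·Cp_c·(T_c,out − T_c,in)
ṁ_c = 269140 / [2.15 × (-19.5 − -45.1)] = 4889.9 kg/h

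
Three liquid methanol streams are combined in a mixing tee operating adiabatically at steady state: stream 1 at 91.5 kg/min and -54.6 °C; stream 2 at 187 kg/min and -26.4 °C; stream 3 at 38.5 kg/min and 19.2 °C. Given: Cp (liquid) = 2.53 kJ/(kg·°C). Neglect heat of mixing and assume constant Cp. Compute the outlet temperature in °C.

T_out = -29.0 °C

No heat crosses the boundary, so H_out = H_in.
T_out = Σ ṁᵢCp,ᵢTᵢ / Σ ṁᵢCp,ᵢ
      = -23260 / 802.01 = -29.002 °C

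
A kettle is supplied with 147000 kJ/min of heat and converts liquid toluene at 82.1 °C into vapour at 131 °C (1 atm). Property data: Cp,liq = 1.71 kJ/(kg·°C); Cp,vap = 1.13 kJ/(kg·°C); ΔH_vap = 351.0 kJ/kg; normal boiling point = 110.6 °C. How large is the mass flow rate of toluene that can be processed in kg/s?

Δh = 1.71×(110.6−82.1) + 351.0 + 1.13×(131−110.6) = 422.79 kJ/kg
Q = 147000 kJ/min = 2450 kJ/s = 2450 kJ/s
ṁ = Q/Δh = 2450 / 422.79 = 5.7949 kg/s

ṁ = 5.79 kg/s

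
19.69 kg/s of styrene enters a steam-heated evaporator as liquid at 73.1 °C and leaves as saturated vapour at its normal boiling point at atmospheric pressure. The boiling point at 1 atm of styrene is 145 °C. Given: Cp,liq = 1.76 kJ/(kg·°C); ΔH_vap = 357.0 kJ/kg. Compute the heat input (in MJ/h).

liquid 73.1→145 °C: 126.54 kJ/kg
vaporisation at 145 °C: 357 kJ/kg
Δh = 126.54 + 357 = 483.54 kJ/kg
Q = ṁ·Δh = 19.69 kg/s × 483.54 kJ/kg = 9521 kJ/s
|Q| = 9521 kW = 34276 MJ/h

Q = 34300 MJ/h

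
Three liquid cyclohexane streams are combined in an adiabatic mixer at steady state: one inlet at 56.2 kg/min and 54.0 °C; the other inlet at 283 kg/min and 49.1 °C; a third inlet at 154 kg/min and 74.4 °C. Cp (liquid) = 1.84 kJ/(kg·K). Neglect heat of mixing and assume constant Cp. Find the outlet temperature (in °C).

No heat crosses the boundary, so H_out = H_in.
T_out = Σ ṁᵢCp,ᵢTᵢ / Σ ṁᵢCp,ᵢ
      = 52233 / 907.49 = 57.558 °C

T_out = 57.6 °C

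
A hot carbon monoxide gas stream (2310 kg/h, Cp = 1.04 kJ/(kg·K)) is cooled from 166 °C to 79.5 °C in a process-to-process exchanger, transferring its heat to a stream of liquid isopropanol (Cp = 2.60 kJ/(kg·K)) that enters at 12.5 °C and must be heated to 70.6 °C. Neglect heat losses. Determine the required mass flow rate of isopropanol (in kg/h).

Heat released by hot stream: Q = 2310 × 1.04 × (166 − 79.5) = 207810 kJ/h
Energy balance on cold side (adiabatic exchanger): Q = ṁ_c·Cp_c·(T_c,out − T_c,in)
ṁ_c = 207810 / [2.60 × (70.6 − 12.5)] = 1375.7 kg/h

ṁ_c = 1380 kg/h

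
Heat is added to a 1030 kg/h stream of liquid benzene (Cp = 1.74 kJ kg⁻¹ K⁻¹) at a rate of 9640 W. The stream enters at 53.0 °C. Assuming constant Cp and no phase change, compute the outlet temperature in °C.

T_out = 72.4 °C

Q = 9640 W = 34704 kJ/h
ΔT = Q/(ṁ·Cp) = 34704/(1030×1.74) = 19.364 K
T_out = 53.0 + 19.364 = 72.364 °C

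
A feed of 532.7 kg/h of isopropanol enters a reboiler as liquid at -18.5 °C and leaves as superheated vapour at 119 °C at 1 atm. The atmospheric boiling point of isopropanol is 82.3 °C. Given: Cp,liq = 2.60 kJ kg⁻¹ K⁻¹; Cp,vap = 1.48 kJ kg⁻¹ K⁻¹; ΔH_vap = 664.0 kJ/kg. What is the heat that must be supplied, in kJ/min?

liquid -18.5→82.3 °C: 262.08 kJ/kg
vaporisation at 82.3 °C: 664 kJ/kg
vapour 82.3→119 °C: 54.316 kJ/kg
Δh = 262.08 + 664 + 54.316 = 980.4 kJ/kg
Q = ṁ·Δh = 532.7 kg/h × 980.4 kJ/kg = 522260 kJ/h
|Q| = 145.07 kW = 8704.3 kJ/min

Q = 8700 kJ/min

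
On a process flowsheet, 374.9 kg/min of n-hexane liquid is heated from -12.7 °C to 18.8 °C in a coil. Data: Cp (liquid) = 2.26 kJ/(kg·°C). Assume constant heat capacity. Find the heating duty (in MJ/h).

Q = 1600 MJ/h

Q = ṁ·Cp·ΔT = 374.9 × 2.26 × (18.8 − -12.7) = 26689 kJ/min
Converting: 26689 / 60 s = 444.82 kW
Heating duty = 1601.3 MJ/h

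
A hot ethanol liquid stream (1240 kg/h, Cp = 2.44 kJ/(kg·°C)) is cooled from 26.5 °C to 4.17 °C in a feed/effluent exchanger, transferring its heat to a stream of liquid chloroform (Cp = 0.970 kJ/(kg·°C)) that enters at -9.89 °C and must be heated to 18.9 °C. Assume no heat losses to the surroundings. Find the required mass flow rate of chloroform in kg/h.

ṁ_c = 2420 kg/h

Heat released by hot stream: Q = 1240 × 2.44 × (26.5 − 4.17) = 67562 kJ/h
Energy balance on cold side (adiabatic exchanger): Q = ṁ_c·Cp_c·(T_c,out − T_c,in)
ṁ_c = 67562 / [0.970 × (18.9 − -9.89)] = 2419.3 kg/h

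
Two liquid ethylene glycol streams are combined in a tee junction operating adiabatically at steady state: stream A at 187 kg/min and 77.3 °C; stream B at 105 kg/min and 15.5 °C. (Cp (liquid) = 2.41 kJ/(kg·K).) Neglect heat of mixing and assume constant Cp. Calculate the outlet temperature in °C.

T_out = 55.1 °C

Adiabatic, steady state ⇒ Σ ṁᵢCp,ᵢ(T_out − Tᵢ) = 0
Σ ṁᵢCp,ᵢTᵢ = 187×2.41×77.3 + 105×2.41×15.5 = 38759
Σ ṁᵢCp,ᵢ = 187×2.41 + 105×2.41 = 703.72
T_out = 38759 / 703.72 = 55.077 °C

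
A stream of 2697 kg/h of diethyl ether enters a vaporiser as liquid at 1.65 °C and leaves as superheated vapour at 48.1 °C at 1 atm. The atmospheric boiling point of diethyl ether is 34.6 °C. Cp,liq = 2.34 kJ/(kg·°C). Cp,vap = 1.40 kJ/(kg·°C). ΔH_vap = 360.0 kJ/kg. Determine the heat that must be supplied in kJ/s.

Q = 342 kJ/s

liquid 1.65→34.6 °C: 77.103 kJ/kg
vaporisation at 34.6 °C: 360 kJ/kg
vapour 34.6→48.1 °C: 18.9 kJ/kg
Δh = 77.103 + 360 + 18.9 = 456 kJ/kg
Q = ṁ·Δh = 2697 kg/h × 456 kJ/kg = 1.2298e+06 kJ/h
|Q| = 341.62 kW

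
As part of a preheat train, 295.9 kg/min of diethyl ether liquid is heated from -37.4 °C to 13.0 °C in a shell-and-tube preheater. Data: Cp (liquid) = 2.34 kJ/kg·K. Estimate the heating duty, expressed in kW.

Q = 582 kW

Q = ṁ·Cp·ΔT = 295.9 × 2.34 × (13.0 − -37.4) = 34897 kJ/min
Converting: 34897 / 60 s = 581.62 kW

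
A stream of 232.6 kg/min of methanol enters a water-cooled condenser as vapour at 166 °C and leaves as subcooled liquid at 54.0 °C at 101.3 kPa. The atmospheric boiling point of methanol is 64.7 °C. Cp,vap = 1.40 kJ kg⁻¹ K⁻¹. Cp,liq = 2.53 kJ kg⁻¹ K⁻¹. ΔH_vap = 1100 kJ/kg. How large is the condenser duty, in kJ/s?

Q_c = 4920 kJ/s

vapour 166→64.7 °C: -141.82 kJ/kg
condensation at 64.7 °C: -1100 kJ/kg
liquid 64.7→54.0 °C: -27.071 kJ/kg
Δh = -141.82 + -1100 + -27.071 = -1268.9 kJ/kg
Q = ṁ·Δh = 232.6 kg/min × -1268.9 kJ/kg = -295140 kJ/min
|Q| = 4919.1 kW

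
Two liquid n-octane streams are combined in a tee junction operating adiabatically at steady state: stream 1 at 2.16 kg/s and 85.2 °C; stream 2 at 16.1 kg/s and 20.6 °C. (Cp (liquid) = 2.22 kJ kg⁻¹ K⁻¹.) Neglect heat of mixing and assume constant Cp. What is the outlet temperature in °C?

No heat crosses the boundary, so H_out = H_in.
Σ ṁᵢCp,ᵢTᵢ = 2.16×2.22×85.2 + 16.1×2.22×20.6 = 1144.8
Σ ṁᵢCp,ᵢ = 2.16×2.22 + 16.1×2.22 = 40.537
T_out = 1144.8 / 40.537 = 28.242 °C

T_out = 28.2 °C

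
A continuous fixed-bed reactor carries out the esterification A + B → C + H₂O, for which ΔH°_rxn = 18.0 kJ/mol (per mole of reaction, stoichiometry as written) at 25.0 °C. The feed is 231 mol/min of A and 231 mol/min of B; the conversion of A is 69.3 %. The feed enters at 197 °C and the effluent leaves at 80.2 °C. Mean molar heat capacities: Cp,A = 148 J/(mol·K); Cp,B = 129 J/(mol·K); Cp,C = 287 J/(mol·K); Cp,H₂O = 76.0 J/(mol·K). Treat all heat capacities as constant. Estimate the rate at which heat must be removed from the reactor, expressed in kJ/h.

Extent of reaction ξ = 0.693 × 231 = 160.08 mol/min
Reaction term: ξ·ΔH°_rxn = 160.08 × 18.0 = 2881.5 kJ/min
Sensible, feed 197→25 °C: -11006 kJ/min
Outlet flows (mol/min): A 70.917, B 70.917, C 160.08, H₂O 160.08
Sensible, products 25→80.2 °C: 4292 kJ/min
Q = ΔH = -3832.2 kJ/min = -63.871 kW
Heat removed = 229930 kJ/h

Q_out = 230000 kJ/h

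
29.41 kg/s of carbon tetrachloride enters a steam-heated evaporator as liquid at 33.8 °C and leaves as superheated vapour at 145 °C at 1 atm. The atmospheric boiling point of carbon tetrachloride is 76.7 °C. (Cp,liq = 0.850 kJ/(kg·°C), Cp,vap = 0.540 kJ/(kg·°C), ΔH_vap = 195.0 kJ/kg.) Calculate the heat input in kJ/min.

liquid 33.8→76.7 °C: 36.465 kJ/kg
vaporisation at 76.7 °C: 195 kJ/kg
vapour 76.7→145 °C: 36.882 kJ/kg
Δh = 36.465 + 195 + 36.882 = 268.35 kJ/kg
Q = ṁ·Δh = 29.41 kg/s × 268.35 kJ/kg = 7892.1 kJ/s
|Q| = 7892.1 kW = 473530 kJ/min

Q = 474000 kJ/min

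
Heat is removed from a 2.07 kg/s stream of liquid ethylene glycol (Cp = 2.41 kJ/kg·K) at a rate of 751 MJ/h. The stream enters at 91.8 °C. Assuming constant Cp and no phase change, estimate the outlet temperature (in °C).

Q = 751 MJ/h = 208.61 kJ/s
ΔT = Q/(ṁ·Cp) = 208.61/(2.07×2.41) = 41.817 K
T_out = 91.8 − 41.817 = 49.983 °C

T_out = 50.0 °C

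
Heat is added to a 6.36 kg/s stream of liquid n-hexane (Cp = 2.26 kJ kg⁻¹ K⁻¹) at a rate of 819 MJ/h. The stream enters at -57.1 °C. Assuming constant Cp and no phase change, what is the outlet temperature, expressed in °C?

Q = 819 MJ/h = 227.5 kJ/s
ΔT = Q/(ṁ·Cp) = 227.5/(6.36×2.26) = 15.828 K
T_out = -57.1 + 15.828 = -41.272 °C

T_out = -41.3 °C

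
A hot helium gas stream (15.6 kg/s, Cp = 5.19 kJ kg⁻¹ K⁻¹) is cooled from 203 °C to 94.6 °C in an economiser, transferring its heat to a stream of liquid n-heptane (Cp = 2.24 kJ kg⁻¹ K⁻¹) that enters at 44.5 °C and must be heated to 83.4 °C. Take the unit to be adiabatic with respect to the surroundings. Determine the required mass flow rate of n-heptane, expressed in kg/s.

ṁ_c = 101 kg/s

Heat released by hot stream: Q = 15.6 × 5.19 × (203 − 94.6) = 8776.5 kJ/s
Energy balance on cold side (adiabatic exchanger): Q = ṁ_c·Cp_c·(T_c,out − T_c,in)
ṁ_c = 8776.5 / [2.24 × (83.4 − 44.5)] = 100.72 kg/s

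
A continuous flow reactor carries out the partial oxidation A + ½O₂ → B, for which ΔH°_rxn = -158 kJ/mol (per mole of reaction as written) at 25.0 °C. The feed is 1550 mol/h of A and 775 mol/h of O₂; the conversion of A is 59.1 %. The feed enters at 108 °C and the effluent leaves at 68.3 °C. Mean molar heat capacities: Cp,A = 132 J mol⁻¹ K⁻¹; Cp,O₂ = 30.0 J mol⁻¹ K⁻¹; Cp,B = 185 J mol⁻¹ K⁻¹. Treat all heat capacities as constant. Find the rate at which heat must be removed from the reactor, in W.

Q_out = 42300 W

Extent of reaction ξ = 0.591 × 1550 = 916.05 mol/h
Reaction term: ξ·ΔH°_rxn = 916.05 × -158 = -144740 kJ/h
Sensible, feed 108→25 °C: -18912 kJ/h
Outlet flows (mol/h): A 633.95, O₂ 316.98, B 916.05
Sensible, products 25→68.3 °C: 11373 kJ/h
Q = ΔH = -152270 kJ/h = -42.298 kW
Heat removed = 42298 W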